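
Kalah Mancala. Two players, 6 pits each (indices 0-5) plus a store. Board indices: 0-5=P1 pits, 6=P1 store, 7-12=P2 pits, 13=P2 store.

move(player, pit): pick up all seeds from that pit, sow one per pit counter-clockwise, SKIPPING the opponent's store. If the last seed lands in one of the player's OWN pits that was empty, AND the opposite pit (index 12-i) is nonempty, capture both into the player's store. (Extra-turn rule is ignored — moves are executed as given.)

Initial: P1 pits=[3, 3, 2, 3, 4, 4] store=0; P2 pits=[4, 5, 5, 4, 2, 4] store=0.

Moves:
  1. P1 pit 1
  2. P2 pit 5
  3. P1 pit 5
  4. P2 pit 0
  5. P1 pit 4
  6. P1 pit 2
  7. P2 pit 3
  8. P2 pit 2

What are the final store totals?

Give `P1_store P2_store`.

Answer: 3 8

Derivation:
Move 1: P1 pit1 -> P1=[3,0,3,4,5,4](0) P2=[4,5,5,4,2,4](0)
Move 2: P2 pit5 -> P1=[4,1,4,4,5,4](0) P2=[4,5,5,4,2,0](1)
Move 3: P1 pit5 -> P1=[4,1,4,4,5,0](1) P2=[5,6,6,4,2,0](1)
Move 4: P2 pit0 -> P1=[0,1,4,4,5,0](1) P2=[0,7,7,5,3,0](6)
Move 5: P1 pit4 -> P1=[0,1,4,4,0,1](2) P2=[1,8,8,5,3,0](6)
Move 6: P1 pit2 -> P1=[0,1,0,5,1,2](3) P2=[1,8,8,5,3,0](6)
Move 7: P2 pit3 -> P1=[1,2,0,5,1,2](3) P2=[1,8,8,0,4,1](7)
Move 8: P2 pit2 -> P1=[2,3,1,6,1,2](3) P2=[1,8,0,1,5,2](8)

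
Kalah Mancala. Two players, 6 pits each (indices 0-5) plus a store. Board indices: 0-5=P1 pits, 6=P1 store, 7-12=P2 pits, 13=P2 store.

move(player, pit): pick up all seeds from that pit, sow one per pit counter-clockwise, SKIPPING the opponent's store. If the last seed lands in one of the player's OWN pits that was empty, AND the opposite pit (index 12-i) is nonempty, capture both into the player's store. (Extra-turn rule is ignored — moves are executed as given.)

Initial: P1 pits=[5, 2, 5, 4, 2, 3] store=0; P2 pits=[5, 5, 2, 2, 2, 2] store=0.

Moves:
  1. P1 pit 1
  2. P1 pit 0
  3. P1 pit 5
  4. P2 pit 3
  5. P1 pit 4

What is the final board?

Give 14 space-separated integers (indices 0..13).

Move 1: P1 pit1 -> P1=[5,0,6,5,2,3](0) P2=[5,5,2,2,2,2](0)
Move 2: P1 pit0 -> P1=[0,1,7,6,3,4](0) P2=[5,5,2,2,2,2](0)
Move 3: P1 pit5 -> P1=[0,1,7,6,3,0](1) P2=[6,6,3,2,2,2](0)
Move 4: P2 pit3 -> P1=[0,1,7,6,3,0](1) P2=[6,6,3,0,3,3](0)
Move 5: P1 pit4 -> P1=[0,1,7,6,0,1](2) P2=[7,6,3,0,3,3](0)

Answer: 0 1 7 6 0 1 2 7 6 3 0 3 3 0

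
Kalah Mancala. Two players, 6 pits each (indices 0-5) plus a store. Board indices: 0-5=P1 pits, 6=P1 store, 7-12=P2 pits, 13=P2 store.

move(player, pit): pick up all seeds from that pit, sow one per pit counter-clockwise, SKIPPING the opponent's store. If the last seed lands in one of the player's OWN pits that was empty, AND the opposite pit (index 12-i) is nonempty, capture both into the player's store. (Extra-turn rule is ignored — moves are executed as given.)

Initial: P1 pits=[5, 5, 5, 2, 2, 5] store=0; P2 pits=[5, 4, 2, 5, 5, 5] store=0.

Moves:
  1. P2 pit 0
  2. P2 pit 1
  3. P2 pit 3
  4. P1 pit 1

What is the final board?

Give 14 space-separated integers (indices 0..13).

Answer: 6 0 7 4 3 6 1 1 0 4 0 8 8 2

Derivation:
Move 1: P2 pit0 -> P1=[5,5,5,2,2,5](0) P2=[0,5,3,6,6,6](0)
Move 2: P2 pit1 -> P1=[5,5,5,2,2,5](0) P2=[0,0,4,7,7,7](1)
Move 3: P2 pit3 -> P1=[6,6,6,3,2,5](0) P2=[0,0,4,0,8,8](2)
Move 4: P1 pit1 -> P1=[6,0,7,4,3,6](1) P2=[1,0,4,0,8,8](2)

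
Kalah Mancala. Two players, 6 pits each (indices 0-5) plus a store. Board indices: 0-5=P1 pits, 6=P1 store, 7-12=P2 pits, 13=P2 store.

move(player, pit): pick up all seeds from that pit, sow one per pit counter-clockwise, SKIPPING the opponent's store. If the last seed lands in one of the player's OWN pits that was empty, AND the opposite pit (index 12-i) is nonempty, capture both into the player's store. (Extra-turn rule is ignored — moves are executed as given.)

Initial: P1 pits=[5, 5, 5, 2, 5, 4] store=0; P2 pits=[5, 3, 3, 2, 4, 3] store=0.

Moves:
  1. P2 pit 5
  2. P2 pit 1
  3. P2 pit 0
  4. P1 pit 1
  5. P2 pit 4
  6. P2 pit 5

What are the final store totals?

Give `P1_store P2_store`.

Move 1: P2 pit5 -> P1=[6,6,5,2,5,4](0) P2=[5,3,3,2,4,0](1)
Move 2: P2 pit1 -> P1=[6,6,5,2,5,4](0) P2=[5,0,4,3,5,0](1)
Move 3: P2 pit0 -> P1=[0,6,5,2,5,4](0) P2=[0,1,5,4,6,0](8)
Move 4: P1 pit1 -> P1=[0,0,6,3,6,5](1) P2=[1,1,5,4,6,0](8)
Move 5: P2 pit4 -> P1=[1,1,7,4,6,5](1) P2=[1,1,5,4,0,1](9)
Move 6: P2 pit5 -> P1=[1,1,7,4,6,5](1) P2=[1,1,5,4,0,0](10)

Answer: 1 10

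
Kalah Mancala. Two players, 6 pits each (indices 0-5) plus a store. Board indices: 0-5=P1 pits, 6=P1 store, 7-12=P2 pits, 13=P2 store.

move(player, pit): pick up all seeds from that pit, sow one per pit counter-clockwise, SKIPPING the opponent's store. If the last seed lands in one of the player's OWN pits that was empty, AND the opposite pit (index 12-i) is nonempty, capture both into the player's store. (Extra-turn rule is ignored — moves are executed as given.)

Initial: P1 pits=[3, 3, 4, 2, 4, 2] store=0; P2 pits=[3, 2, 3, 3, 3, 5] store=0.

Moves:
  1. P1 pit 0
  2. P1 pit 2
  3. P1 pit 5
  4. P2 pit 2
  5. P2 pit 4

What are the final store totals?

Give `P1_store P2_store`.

Move 1: P1 pit0 -> P1=[0,4,5,3,4,2](0) P2=[3,2,3,3,3,5](0)
Move 2: P1 pit2 -> P1=[0,4,0,4,5,3](1) P2=[4,2,3,3,3,5](0)
Move 3: P1 pit5 -> P1=[0,4,0,4,5,0](2) P2=[5,3,3,3,3,5](0)
Move 4: P2 pit2 -> P1=[0,4,0,4,5,0](2) P2=[5,3,0,4,4,6](0)
Move 5: P2 pit4 -> P1=[1,5,0,4,5,0](2) P2=[5,3,0,4,0,7](1)

Answer: 2 1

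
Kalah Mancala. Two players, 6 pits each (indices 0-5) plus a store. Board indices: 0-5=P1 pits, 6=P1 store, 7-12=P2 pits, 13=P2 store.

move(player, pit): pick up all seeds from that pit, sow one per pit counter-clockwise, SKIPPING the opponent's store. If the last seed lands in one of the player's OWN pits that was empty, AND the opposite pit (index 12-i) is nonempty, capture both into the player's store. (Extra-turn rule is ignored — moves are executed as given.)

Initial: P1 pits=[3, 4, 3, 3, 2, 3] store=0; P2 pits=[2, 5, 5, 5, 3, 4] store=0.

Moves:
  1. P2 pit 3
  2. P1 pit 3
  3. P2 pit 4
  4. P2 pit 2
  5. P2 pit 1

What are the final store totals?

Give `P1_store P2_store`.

Move 1: P2 pit3 -> P1=[4,5,3,3,2,3](0) P2=[2,5,5,0,4,5](1)
Move 2: P1 pit3 -> P1=[4,5,3,0,3,4](1) P2=[2,5,5,0,4,5](1)
Move 3: P2 pit4 -> P1=[5,6,3,0,3,4](1) P2=[2,5,5,0,0,6](2)
Move 4: P2 pit2 -> P1=[6,6,3,0,3,4](1) P2=[2,5,0,1,1,7](3)
Move 5: P2 pit1 -> P1=[6,6,3,0,3,4](1) P2=[2,0,1,2,2,8](4)

Answer: 1 4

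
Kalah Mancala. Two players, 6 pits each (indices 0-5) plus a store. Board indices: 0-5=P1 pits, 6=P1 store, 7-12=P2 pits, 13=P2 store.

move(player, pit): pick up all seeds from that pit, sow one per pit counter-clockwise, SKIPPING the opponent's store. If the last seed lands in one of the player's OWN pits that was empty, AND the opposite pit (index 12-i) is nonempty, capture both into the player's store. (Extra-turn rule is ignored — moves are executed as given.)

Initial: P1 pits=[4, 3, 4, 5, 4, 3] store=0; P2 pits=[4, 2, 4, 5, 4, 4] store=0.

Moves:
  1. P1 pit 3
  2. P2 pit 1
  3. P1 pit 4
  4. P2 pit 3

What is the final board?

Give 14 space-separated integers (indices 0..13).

Move 1: P1 pit3 -> P1=[4,3,4,0,5,4](1) P2=[5,3,4,5,4,4](0)
Move 2: P2 pit1 -> P1=[4,3,4,0,5,4](1) P2=[5,0,5,6,5,4](0)
Move 3: P1 pit4 -> P1=[4,3,4,0,0,5](2) P2=[6,1,6,6,5,4](0)
Move 4: P2 pit3 -> P1=[5,4,5,0,0,5](2) P2=[6,1,6,0,6,5](1)

Answer: 5 4 5 0 0 5 2 6 1 6 0 6 5 1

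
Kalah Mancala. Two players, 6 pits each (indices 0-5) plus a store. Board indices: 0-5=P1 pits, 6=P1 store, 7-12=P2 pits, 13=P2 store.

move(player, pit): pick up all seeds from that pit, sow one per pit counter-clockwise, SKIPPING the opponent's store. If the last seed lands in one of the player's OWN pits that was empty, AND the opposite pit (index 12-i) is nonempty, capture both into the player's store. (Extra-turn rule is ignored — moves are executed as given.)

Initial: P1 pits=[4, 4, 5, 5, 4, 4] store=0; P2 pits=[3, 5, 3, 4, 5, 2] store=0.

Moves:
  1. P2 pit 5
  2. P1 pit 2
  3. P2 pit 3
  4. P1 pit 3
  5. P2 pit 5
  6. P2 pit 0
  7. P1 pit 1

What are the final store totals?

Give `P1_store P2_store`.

Move 1: P2 pit5 -> P1=[5,4,5,5,4,4](0) P2=[3,5,3,4,5,0](1)
Move 2: P1 pit2 -> P1=[5,4,0,6,5,5](1) P2=[4,5,3,4,5,0](1)
Move 3: P2 pit3 -> P1=[6,4,0,6,5,5](1) P2=[4,5,3,0,6,1](2)
Move 4: P1 pit3 -> P1=[6,4,0,0,6,6](2) P2=[5,6,4,0,6,1](2)
Move 5: P2 pit5 -> P1=[6,4,0,0,6,6](2) P2=[5,6,4,0,6,0](3)
Move 6: P2 pit0 -> P1=[0,4,0,0,6,6](2) P2=[0,7,5,1,7,0](10)
Move 7: P1 pit1 -> P1=[0,0,1,1,7,7](2) P2=[0,7,5,1,7,0](10)

Answer: 2 10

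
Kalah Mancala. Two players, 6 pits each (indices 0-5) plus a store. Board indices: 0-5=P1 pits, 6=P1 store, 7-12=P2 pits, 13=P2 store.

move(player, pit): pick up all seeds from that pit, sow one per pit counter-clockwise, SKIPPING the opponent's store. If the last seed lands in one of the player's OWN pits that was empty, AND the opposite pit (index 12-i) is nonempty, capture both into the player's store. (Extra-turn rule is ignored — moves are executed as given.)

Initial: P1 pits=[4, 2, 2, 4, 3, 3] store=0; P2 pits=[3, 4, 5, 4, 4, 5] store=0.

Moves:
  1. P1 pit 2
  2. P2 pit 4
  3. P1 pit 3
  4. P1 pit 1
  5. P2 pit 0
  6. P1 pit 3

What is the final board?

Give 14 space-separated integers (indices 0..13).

Answer: 5 0 1 0 7 4 1 0 6 6 5 1 6 1

Derivation:
Move 1: P1 pit2 -> P1=[4,2,0,5,4,3](0) P2=[3,4,5,4,4,5](0)
Move 2: P2 pit4 -> P1=[5,3,0,5,4,3](0) P2=[3,4,5,4,0,6](1)
Move 3: P1 pit3 -> P1=[5,3,0,0,5,4](1) P2=[4,5,5,4,0,6](1)
Move 4: P1 pit1 -> P1=[5,0,1,1,6,4](1) P2=[4,5,5,4,0,6](1)
Move 5: P2 pit0 -> P1=[5,0,1,1,6,4](1) P2=[0,6,6,5,1,6](1)
Move 6: P1 pit3 -> P1=[5,0,1,0,7,4](1) P2=[0,6,6,5,1,6](1)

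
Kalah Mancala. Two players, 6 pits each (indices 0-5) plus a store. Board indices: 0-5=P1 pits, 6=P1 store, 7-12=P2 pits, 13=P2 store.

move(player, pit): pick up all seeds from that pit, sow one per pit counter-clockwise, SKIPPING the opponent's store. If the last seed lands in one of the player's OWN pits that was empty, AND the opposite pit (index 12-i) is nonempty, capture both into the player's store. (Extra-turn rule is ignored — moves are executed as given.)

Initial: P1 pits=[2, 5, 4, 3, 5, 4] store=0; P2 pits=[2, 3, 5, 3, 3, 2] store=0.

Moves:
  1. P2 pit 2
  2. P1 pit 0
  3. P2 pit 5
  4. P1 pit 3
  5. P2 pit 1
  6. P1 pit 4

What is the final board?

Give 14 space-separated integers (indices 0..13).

Move 1: P2 pit2 -> P1=[3,5,4,3,5,4](0) P2=[2,3,0,4,4,3](1)
Move 2: P1 pit0 -> P1=[0,6,5,4,5,4](0) P2=[2,3,0,4,4,3](1)
Move 3: P2 pit5 -> P1=[1,7,5,4,5,4](0) P2=[2,3,0,4,4,0](2)
Move 4: P1 pit3 -> P1=[1,7,5,0,6,5](1) P2=[3,3,0,4,4,0](2)
Move 5: P2 pit1 -> P1=[1,7,5,0,6,5](1) P2=[3,0,1,5,5,0](2)
Move 6: P1 pit4 -> P1=[1,7,5,0,0,6](2) P2=[4,1,2,6,5,0](2)

Answer: 1 7 5 0 0 6 2 4 1 2 6 5 0 2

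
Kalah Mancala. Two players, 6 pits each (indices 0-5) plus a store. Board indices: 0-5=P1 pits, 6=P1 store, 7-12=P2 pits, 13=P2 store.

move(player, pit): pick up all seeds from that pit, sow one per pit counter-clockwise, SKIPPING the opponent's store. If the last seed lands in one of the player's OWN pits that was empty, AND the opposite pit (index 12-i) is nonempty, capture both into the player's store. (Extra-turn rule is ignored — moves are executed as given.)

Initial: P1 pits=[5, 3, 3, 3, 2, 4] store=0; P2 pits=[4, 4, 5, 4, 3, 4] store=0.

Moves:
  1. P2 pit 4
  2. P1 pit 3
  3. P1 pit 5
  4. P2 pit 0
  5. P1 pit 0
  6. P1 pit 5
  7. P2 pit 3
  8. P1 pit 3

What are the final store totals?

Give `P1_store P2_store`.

Move 1: P2 pit4 -> P1=[6,3,3,3,2,4](0) P2=[4,4,5,4,0,5](1)
Move 2: P1 pit3 -> P1=[6,3,3,0,3,5](1) P2=[4,4,5,4,0,5](1)
Move 3: P1 pit5 -> P1=[6,3,3,0,3,0](2) P2=[5,5,6,5,0,5](1)
Move 4: P2 pit0 -> P1=[6,3,3,0,3,0](2) P2=[0,6,7,6,1,6](1)
Move 5: P1 pit0 -> P1=[0,4,4,1,4,1](3) P2=[0,6,7,6,1,6](1)
Move 6: P1 pit5 -> P1=[0,4,4,1,4,0](4) P2=[0,6,7,6,1,6](1)
Move 7: P2 pit3 -> P1=[1,5,5,1,4,0](4) P2=[0,6,7,0,2,7](2)
Move 8: P1 pit3 -> P1=[1,5,5,0,5,0](4) P2=[0,6,7,0,2,7](2)

Answer: 4 2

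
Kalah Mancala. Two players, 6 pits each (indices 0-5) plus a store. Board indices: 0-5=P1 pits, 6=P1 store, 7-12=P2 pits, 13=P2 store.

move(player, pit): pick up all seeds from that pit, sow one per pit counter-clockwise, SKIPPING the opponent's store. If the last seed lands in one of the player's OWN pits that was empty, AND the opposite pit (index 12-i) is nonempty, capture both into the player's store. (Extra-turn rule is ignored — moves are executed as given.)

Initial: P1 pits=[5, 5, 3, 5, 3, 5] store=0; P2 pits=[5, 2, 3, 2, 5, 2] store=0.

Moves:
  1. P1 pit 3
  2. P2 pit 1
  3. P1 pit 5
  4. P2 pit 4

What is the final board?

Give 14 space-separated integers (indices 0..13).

Answer: 6 6 4 1 5 0 2 7 1 5 4 0 3 1

Derivation:
Move 1: P1 pit3 -> P1=[5,5,3,0,4,6](1) P2=[6,3,3,2,5,2](0)
Move 2: P2 pit1 -> P1=[5,5,3,0,4,6](1) P2=[6,0,4,3,6,2](0)
Move 3: P1 pit5 -> P1=[5,5,3,0,4,0](2) P2=[7,1,5,4,7,2](0)
Move 4: P2 pit4 -> P1=[6,6,4,1,5,0](2) P2=[7,1,5,4,0,3](1)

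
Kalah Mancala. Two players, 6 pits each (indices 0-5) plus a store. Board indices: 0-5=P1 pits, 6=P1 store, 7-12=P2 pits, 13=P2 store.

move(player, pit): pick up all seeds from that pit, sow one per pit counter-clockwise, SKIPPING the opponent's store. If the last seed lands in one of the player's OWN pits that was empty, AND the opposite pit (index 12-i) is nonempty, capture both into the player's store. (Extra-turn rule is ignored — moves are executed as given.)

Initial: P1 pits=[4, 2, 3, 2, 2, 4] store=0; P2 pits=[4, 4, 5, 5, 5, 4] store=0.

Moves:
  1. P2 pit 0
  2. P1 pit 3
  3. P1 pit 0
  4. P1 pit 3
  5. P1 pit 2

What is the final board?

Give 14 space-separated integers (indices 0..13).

Answer: 0 3 0 1 6 6 1 0 5 6 6 6 4 0

Derivation:
Move 1: P2 pit0 -> P1=[4,2,3,2,2,4](0) P2=[0,5,6,6,6,4](0)
Move 2: P1 pit3 -> P1=[4,2,3,0,3,5](0) P2=[0,5,6,6,6,4](0)
Move 3: P1 pit0 -> P1=[0,3,4,1,4,5](0) P2=[0,5,6,6,6,4](0)
Move 4: P1 pit3 -> P1=[0,3,4,0,5,5](0) P2=[0,5,6,6,6,4](0)
Move 5: P1 pit2 -> P1=[0,3,0,1,6,6](1) P2=[0,5,6,6,6,4](0)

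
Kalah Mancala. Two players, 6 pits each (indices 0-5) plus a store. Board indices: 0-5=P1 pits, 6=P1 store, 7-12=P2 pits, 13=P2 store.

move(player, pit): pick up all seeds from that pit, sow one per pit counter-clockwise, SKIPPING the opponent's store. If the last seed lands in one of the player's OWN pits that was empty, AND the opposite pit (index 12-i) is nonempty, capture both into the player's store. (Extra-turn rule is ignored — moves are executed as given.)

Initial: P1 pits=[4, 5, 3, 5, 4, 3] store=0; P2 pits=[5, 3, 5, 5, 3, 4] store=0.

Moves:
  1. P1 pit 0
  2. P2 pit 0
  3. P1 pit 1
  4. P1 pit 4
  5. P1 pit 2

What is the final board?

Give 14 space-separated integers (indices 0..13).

Answer: 0 0 0 8 1 6 3 3 5 7 7 4 5 0

Derivation:
Move 1: P1 pit0 -> P1=[0,6,4,6,5,3](0) P2=[5,3,5,5,3,4](0)
Move 2: P2 pit0 -> P1=[0,6,4,6,5,3](0) P2=[0,4,6,6,4,5](0)
Move 3: P1 pit1 -> P1=[0,0,5,7,6,4](1) P2=[1,4,6,6,4,5](0)
Move 4: P1 pit4 -> P1=[0,0,5,7,0,5](2) P2=[2,5,7,7,4,5](0)
Move 5: P1 pit2 -> P1=[0,0,0,8,1,6](3) P2=[3,5,7,7,4,5](0)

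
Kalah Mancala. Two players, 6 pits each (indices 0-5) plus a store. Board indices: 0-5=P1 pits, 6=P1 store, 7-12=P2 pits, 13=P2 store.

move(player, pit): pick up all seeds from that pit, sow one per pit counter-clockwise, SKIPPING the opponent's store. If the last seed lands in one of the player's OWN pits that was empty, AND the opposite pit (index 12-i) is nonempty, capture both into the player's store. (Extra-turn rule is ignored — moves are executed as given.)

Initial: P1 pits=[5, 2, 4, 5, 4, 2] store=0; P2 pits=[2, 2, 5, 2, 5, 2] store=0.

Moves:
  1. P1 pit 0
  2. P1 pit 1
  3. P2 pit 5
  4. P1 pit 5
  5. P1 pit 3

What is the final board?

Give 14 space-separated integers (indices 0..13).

Move 1: P1 pit0 -> P1=[0,3,5,6,5,3](0) P2=[2,2,5,2,5,2](0)
Move 2: P1 pit1 -> P1=[0,0,6,7,6,3](0) P2=[2,2,5,2,5,2](0)
Move 3: P2 pit5 -> P1=[1,0,6,7,6,3](0) P2=[2,2,5,2,5,0](1)
Move 4: P1 pit5 -> P1=[1,0,6,7,6,0](1) P2=[3,3,5,2,5,0](1)
Move 5: P1 pit3 -> P1=[1,0,6,0,7,1](2) P2=[4,4,6,3,5,0](1)

Answer: 1 0 6 0 7 1 2 4 4 6 3 5 0 1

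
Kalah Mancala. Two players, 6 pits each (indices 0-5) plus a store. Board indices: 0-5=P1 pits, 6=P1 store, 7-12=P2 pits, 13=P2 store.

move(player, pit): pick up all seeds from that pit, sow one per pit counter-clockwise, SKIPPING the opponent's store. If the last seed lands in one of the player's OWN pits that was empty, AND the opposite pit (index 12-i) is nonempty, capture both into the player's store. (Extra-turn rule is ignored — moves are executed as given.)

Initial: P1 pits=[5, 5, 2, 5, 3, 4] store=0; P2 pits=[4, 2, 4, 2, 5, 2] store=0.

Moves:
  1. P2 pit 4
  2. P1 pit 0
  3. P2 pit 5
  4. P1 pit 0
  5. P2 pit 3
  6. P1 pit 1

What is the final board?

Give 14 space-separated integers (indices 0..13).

Move 1: P2 pit4 -> P1=[6,6,3,5,3,4](0) P2=[4,2,4,2,0,3](1)
Move 2: P1 pit0 -> P1=[0,7,4,6,4,5](1) P2=[4,2,4,2,0,3](1)
Move 3: P2 pit5 -> P1=[1,8,4,6,4,5](1) P2=[4,2,4,2,0,0](2)
Move 4: P1 pit0 -> P1=[0,9,4,6,4,5](1) P2=[4,2,4,2,0,0](2)
Move 5: P2 pit3 -> P1=[0,9,4,6,4,5](1) P2=[4,2,4,0,1,1](2)
Move 6: P1 pit1 -> P1=[0,0,5,7,5,6](2) P2=[5,3,5,1,1,1](2)

Answer: 0 0 5 7 5 6 2 5 3 5 1 1 1 2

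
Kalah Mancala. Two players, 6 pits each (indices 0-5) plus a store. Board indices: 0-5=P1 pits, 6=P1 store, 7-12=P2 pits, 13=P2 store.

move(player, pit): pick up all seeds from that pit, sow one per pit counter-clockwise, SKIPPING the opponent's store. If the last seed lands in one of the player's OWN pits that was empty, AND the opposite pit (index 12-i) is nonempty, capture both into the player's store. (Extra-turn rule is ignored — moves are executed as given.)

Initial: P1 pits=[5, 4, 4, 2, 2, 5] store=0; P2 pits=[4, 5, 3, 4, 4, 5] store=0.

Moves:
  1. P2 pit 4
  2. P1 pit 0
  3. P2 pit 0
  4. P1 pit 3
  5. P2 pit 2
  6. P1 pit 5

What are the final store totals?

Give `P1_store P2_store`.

Move 1: P2 pit4 -> P1=[6,5,4,2,2,5](0) P2=[4,5,3,4,0,6](1)
Move 2: P1 pit0 -> P1=[0,6,5,3,3,6](1) P2=[4,5,3,4,0,6](1)
Move 3: P2 pit0 -> P1=[0,0,5,3,3,6](1) P2=[0,6,4,5,0,6](8)
Move 4: P1 pit3 -> P1=[0,0,5,0,4,7](2) P2=[0,6,4,5,0,6](8)
Move 5: P2 pit2 -> P1=[0,0,5,0,4,7](2) P2=[0,6,0,6,1,7](9)
Move 6: P1 pit5 -> P1=[0,0,5,0,4,0](3) P2=[1,7,1,7,2,8](9)

Answer: 3 9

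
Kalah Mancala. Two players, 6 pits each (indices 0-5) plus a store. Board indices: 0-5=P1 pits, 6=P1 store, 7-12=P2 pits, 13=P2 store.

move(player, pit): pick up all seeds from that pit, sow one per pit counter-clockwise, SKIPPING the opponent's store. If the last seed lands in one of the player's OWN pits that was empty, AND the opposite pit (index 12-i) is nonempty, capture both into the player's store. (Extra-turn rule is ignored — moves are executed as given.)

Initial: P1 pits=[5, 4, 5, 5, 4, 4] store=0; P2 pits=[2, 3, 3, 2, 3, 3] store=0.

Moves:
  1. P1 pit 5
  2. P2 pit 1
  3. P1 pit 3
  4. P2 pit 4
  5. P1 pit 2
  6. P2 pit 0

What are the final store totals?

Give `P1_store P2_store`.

Move 1: P1 pit5 -> P1=[5,4,5,5,4,0](1) P2=[3,4,4,2,3,3](0)
Move 2: P2 pit1 -> P1=[5,4,5,5,4,0](1) P2=[3,0,5,3,4,4](0)
Move 3: P1 pit3 -> P1=[5,4,5,0,5,1](2) P2=[4,1,5,3,4,4](0)
Move 4: P2 pit4 -> P1=[6,5,5,0,5,1](2) P2=[4,1,5,3,0,5](1)
Move 5: P1 pit2 -> P1=[6,5,0,1,6,2](3) P2=[5,1,5,3,0,5](1)
Move 6: P2 pit0 -> P1=[6,5,0,1,6,2](3) P2=[0,2,6,4,1,6](1)

Answer: 3 1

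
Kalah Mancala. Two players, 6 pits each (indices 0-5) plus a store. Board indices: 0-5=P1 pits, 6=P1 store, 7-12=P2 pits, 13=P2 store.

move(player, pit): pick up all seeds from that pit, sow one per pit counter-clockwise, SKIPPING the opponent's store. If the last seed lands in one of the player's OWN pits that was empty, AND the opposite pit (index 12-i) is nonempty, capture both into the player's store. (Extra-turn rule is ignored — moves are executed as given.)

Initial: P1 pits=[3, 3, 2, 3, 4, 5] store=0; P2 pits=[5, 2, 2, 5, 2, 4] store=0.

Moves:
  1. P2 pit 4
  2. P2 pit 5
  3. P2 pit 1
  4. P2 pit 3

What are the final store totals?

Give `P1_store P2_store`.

Answer: 0 3

Derivation:
Move 1: P2 pit4 -> P1=[3,3,2,3,4,5](0) P2=[5,2,2,5,0,5](1)
Move 2: P2 pit5 -> P1=[4,4,3,4,4,5](0) P2=[5,2,2,5,0,0](2)
Move 3: P2 pit1 -> P1=[4,4,3,4,4,5](0) P2=[5,0,3,6,0,0](2)
Move 4: P2 pit3 -> P1=[5,5,4,4,4,5](0) P2=[5,0,3,0,1,1](3)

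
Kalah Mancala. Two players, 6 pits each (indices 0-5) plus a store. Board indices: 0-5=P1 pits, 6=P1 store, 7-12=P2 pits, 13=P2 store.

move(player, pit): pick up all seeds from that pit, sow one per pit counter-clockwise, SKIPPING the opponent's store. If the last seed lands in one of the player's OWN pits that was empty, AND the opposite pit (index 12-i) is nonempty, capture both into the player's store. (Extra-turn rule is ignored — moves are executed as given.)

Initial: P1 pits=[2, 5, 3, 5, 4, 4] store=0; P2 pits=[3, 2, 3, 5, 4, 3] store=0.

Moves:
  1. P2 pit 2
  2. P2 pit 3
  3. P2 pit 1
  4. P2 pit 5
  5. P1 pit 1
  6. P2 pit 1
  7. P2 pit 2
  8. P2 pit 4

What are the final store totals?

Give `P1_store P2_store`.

Answer: 1 8

Derivation:
Move 1: P2 pit2 -> P1=[2,5,3,5,4,4](0) P2=[3,2,0,6,5,4](0)
Move 2: P2 pit3 -> P1=[3,6,4,5,4,4](0) P2=[3,2,0,0,6,5](1)
Move 3: P2 pit1 -> P1=[3,6,0,5,4,4](0) P2=[3,0,1,0,6,5](6)
Move 4: P2 pit5 -> P1=[4,7,1,6,4,4](0) P2=[3,0,1,0,6,0](7)
Move 5: P1 pit1 -> P1=[4,0,2,7,5,5](1) P2=[4,1,1,0,6,0](7)
Move 6: P2 pit1 -> P1=[4,0,2,7,5,5](1) P2=[4,0,2,0,6,0](7)
Move 7: P2 pit2 -> P1=[4,0,2,7,5,5](1) P2=[4,0,0,1,7,0](7)
Move 8: P2 pit4 -> P1=[5,1,3,8,6,5](1) P2=[4,0,0,1,0,1](8)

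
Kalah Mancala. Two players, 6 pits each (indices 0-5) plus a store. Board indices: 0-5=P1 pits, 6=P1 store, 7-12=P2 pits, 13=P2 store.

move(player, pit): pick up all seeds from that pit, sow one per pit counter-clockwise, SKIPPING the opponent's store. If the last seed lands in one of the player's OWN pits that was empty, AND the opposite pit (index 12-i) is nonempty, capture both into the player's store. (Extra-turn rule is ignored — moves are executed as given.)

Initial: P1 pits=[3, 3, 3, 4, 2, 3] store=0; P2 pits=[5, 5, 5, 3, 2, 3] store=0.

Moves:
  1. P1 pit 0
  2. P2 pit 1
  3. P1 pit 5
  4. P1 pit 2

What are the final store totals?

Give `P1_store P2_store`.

Answer: 2 1

Derivation:
Move 1: P1 pit0 -> P1=[0,4,4,5,2,3](0) P2=[5,5,5,3,2,3](0)
Move 2: P2 pit1 -> P1=[0,4,4,5,2,3](0) P2=[5,0,6,4,3,4](1)
Move 3: P1 pit5 -> P1=[0,4,4,5,2,0](1) P2=[6,1,6,4,3,4](1)
Move 4: P1 pit2 -> P1=[0,4,0,6,3,1](2) P2=[6,1,6,4,3,4](1)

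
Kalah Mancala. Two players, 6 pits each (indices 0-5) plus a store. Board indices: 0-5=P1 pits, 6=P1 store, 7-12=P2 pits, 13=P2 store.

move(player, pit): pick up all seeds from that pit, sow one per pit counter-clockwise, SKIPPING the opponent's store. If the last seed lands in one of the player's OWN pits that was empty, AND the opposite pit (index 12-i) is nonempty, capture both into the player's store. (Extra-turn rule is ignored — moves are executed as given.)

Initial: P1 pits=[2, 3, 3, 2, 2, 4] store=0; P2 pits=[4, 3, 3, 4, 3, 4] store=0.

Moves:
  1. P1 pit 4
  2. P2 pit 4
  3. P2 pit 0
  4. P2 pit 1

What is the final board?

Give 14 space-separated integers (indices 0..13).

Move 1: P1 pit4 -> P1=[2,3,3,2,0,5](1) P2=[4,3,3,4,3,4](0)
Move 2: P2 pit4 -> P1=[3,3,3,2,0,5](1) P2=[4,3,3,4,0,5](1)
Move 3: P2 pit0 -> P1=[3,0,3,2,0,5](1) P2=[0,4,4,5,0,5](5)
Move 4: P2 pit1 -> P1=[3,0,3,2,0,5](1) P2=[0,0,5,6,1,6](5)

Answer: 3 0 3 2 0 5 1 0 0 5 6 1 6 5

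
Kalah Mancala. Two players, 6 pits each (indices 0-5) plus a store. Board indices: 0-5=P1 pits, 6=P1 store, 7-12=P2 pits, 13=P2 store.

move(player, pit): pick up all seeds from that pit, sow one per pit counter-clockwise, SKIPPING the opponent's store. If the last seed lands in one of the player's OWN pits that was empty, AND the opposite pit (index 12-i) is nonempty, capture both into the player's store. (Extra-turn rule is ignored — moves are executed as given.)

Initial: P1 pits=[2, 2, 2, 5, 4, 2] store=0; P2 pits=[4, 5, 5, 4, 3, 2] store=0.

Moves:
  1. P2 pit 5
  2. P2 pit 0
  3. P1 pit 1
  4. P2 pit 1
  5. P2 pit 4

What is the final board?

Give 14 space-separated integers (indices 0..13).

Answer: 5 1 4 6 4 2 0 0 0 7 6 0 2 3

Derivation:
Move 1: P2 pit5 -> P1=[3,2,2,5,4,2](0) P2=[4,5,5,4,3,0](1)
Move 2: P2 pit0 -> P1=[3,2,2,5,4,2](0) P2=[0,6,6,5,4,0](1)
Move 3: P1 pit1 -> P1=[3,0,3,6,4,2](0) P2=[0,6,6,5,4,0](1)
Move 4: P2 pit1 -> P1=[4,0,3,6,4,2](0) P2=[0,0,7,6,5,1](2)
Move 5: P2 pit4 -> P1=[5,1,4,6,4,2](0) P2=[0,0,7,6,0,2](3)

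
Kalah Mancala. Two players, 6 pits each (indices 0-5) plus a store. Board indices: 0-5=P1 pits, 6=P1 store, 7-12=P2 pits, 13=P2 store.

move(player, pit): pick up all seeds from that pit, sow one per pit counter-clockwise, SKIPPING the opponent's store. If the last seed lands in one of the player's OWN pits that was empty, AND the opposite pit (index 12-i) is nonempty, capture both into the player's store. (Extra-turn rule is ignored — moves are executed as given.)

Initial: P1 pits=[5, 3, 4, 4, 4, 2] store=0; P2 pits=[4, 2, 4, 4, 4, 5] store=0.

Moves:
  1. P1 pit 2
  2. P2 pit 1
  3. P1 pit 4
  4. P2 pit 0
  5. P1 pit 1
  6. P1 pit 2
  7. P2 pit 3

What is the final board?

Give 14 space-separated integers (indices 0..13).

Move 1: P1 pit2 -> P1=[5,3,0,5,5,3](1) P2=[4,2,4,4,4,5](0)
Move 2: P2 pit1 -> P1=[5,3,0,5,5,3](1) P2=[4,0,5,5,4,5](0)
Move 3: P1 pit4 -> P1=[5,3,0,5,0,4](2) P2=[5,1,6,5,4,5](0)
Move 4: P2 pit0 -> P1=[5,3,0,5,0,4](2) P2=[0,2,7,6,5,6](0)
Move 5: P1 pit1 -> P1=[5,0,1,6,0,4](5) P2=[0,0,7,6,5,6](0)
Move 6: P1 pit2 -> P1=[5,0,0,7,0,4](5) P2=[0,0,7,6,5,6](0)
Move 7: P2 pit3 -> P1=[6,1,1,7,0,4](5) P2=[0,0,7,0,6,7](1)

Answer: 6 1 1 7 0 4 5 0 0 7 0 6 7 1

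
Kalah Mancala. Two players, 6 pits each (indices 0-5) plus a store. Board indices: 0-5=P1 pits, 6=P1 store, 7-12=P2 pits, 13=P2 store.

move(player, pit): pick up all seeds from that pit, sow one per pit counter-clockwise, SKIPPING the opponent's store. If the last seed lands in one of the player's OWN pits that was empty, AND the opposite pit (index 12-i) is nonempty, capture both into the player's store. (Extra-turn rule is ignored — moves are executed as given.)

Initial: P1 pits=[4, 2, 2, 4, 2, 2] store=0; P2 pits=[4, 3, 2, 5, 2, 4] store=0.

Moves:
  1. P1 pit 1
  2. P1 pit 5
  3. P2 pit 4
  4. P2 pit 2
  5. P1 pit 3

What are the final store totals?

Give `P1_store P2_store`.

Answer: 2 1

Derivation:
Move 1: P1 pit1 -> P1=[4,0,3,5,2,2](0) P2=[4,3,2,5,2,4](0)
Move 2: P1 pit5 -> P1=[4,0,3,5,2,0](1) P2=[5,3,2,5,2,4](0)
Move 3: P2 pit4 -> P1=[4,0,3,5,2,0](1) P2=[5,3,2,5,0,5](1)
Move 4: P2 pit2 -> P1=[4,0,3,5,2,0](1) P2=[5,3,0,6,1,5](1)
Move 5: P1 pit3 -> P1=[4,0,3,0,3,1](2) P2=[6,4,0,6,1,5](1)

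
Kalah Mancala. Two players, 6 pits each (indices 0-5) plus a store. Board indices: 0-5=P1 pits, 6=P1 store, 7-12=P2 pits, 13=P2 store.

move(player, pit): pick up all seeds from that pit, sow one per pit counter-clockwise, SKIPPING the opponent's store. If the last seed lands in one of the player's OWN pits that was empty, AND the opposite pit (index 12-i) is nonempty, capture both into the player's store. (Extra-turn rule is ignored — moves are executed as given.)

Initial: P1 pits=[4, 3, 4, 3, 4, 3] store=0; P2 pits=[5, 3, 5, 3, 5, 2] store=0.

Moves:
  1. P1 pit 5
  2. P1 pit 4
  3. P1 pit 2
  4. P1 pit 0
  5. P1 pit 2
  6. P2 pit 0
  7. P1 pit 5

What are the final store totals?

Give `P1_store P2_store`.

Move 1: P1 pit5 -> P1=[4,3,4,3,4,0](1) P2=[6,4,5,3,5,2](0)
Move 2: P1 pit4 -> P1=[4,3,4,3,0,1](2) P2=[7,5,5,3,5,2](0)
Move 3: P1 pit2 -> P1=[4,3,0,4,1,2](3) P2=[7,5,5,3,5,2](0)
Move 4: P1 pit0 -> P1=[0,4,1,5,2,2](3) P2=[7,5,5,3,5,2](0)
Move 5: P1 pit2 -> P1=[0,4,0,6,2,2](3) P2=[7,5,5,3,5,2](0)
Move 6: P2 pit0 -> P1=[1,4,0,6,2,2](3) P2=[0,6,6,4,6,3](1)
Move 7: P1 pit5 -> P1=[1,4,0,6,2,0](4) P2=[1,6,6,4,6,3](1)

Answer: 4 1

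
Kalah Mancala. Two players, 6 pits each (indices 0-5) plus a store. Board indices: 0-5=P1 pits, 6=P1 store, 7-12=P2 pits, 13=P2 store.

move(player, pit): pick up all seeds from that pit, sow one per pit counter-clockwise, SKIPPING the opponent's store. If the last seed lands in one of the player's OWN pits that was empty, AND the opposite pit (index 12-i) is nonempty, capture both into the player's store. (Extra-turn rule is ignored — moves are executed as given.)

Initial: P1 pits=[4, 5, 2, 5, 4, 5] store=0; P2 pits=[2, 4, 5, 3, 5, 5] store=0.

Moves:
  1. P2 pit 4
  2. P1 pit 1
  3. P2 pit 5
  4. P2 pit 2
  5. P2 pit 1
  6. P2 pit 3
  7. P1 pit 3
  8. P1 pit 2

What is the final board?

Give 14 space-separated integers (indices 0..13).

Answer: 8 2 0 1 8 8 3 5 1 2 1 3 3 4

Derivation:
Move 1: P2 pit4 -> P1=[5,6,3,5,4,5](0) P2=[2,4,5,3,0,6](1)
Move 2: P1 pit1 -> P1=[5,0,4,6,5,6](1) P2=[3,4,5,3,0,6](1)
Move 3: P2 pit5 -> P1=[6,1,5,7,6,6](1) P2=[3,4,5,3,0,0](2)
Move 4: P2 pit2 -> P1=[7,1,5,7,6,6](1) P2=[3,4,0,4,1,1](3)
Move 5: P2 pit1 -> P1=[7,1,5,7,6,6](1) P2=[3,0,1,5,2,2](3)
Move 6: P2 pit3 -> P1=[8,2,5,7,6,6](1) P2=[3,0,1,0,3,3](4)
Move 7: P1 pit3 -> P1=[8,2,5,0,7,7](2) P2=[4,1,2,1,3,3](4)
Move 8: P1 pit2 -> P1=[8,2,0,1,8,8](3) P2=[5,1,2,1,3,3](4)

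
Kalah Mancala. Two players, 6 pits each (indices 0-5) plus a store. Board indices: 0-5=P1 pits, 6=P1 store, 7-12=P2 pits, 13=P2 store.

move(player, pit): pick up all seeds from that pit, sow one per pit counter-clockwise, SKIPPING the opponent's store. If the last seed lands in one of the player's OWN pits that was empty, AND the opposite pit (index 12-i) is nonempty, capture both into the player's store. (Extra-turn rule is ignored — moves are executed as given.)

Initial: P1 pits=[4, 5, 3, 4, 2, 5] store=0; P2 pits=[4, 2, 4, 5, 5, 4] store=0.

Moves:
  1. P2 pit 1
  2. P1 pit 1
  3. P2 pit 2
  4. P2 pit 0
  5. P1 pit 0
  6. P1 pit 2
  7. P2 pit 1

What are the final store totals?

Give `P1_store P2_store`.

Move 1: P2 pit1 -> P1=[4,5,3,4,2,5](0) P2=[4,0,5,6,5,4](0)
Move 2: P1 pit1 -> P1=[4,0,4,5,3,6](1) P2=[4,0,5,6,5,4](0)
Move 3: P2 pit2 -> P1=[5,0,4,5,3,6](1) P2=[4,0,0,7,6,5](1)
Move 4: P2 pit0 -> P1=[5,0,4,5,3,6](1) P2=[0,1,1,8,7,5](1)
Move 5: P1 pit0 -> P1=[0,1,5,6,4,7](1) P2=[0,1,1,8,7,5](1)
Move 6: P1 pit2 -> P1=[0,1,0,7,5,8](2) P2=[1,1,1,8,7,5](1)
Move 7: P2 pit1 -> P1=[0,1,0,7,5,8](2) P2=[1,0,2,8,7,5](1)

Answer: 2 1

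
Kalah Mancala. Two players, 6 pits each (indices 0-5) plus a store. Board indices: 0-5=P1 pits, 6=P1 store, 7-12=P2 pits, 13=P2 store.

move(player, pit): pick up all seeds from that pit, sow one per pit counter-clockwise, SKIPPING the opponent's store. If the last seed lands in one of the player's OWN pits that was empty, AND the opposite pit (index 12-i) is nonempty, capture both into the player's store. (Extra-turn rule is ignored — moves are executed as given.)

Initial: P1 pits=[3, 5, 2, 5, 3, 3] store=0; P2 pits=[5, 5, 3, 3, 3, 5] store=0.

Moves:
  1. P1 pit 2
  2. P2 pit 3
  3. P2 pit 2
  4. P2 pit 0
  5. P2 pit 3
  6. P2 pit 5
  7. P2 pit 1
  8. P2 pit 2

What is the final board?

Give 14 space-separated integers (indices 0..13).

Answer: 5 7 1 7 5 4 0 1 0 0 2 9 1 3

Derivation:
Move 1: P1 pit2 -> P1=[3,5,0,6,4,3](0) P2=[5,5,3,3,3,5](0)
Move 2: P2 pit3 -> P1=[3,5,0,6,4,3](0) P2=[5,5,3,0,4,6](1)
Move 3: P2 pit2 -> P1=[3,5,0,6,4,3](0) P2=[5,5,0,1,5,7](1)
Move 4: P2 pit0 -> P1=[3,5,0,6,4,3](0) P2=[0,6,1,2,6,8](1)
Move 5: P2 pit3 -> P1=[3,5,0,6,4,3](0) P2=[0,6,1,0,7,9](1)
Move 6: P2 pit5 -> P1=[4,6,1,7,5,4](0) P2=[1,7,1,0,7,0](2)
Move 7: P2 pit1 -> P1=[5,7,1,7,5,4](0) P2=[1,0,2,1,8,1](3)
Move 8: P2 pit2 -> P1=[5,7,1,7,5,4](0) P2=[1,0,0,2,9,1](3)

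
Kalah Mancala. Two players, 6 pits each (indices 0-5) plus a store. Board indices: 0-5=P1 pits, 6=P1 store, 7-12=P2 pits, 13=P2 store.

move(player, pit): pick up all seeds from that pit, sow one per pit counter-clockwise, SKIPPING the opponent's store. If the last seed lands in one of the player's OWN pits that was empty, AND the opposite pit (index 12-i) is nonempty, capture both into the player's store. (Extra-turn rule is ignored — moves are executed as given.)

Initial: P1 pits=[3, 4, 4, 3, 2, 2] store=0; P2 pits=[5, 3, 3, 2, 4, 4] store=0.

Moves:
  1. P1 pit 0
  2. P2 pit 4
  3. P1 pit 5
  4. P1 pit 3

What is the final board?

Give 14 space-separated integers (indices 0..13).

Answer: 1 6 5 0 3 1 2 7 3 3 2 0 5 1

Derivation:
Move 1: P1 pit0 -> P1=[0,5,5,4,2,2](0) P2=[5,3,3,2,4,4](0)
Move 2: P2 pit4 -> P1=[1,6,5,4,2,2](0) P2=[5,3,3,2,0,5](1)
Move 3: P1 pit5 -> P1=[1,6,5,4,2,0](1) P2=[6,3,3,2,0,5](1)
Move 4: P1 pit3 -> P1=[1,6,5,0,3,1](2) P2=[7,3,3,2,0,5](1)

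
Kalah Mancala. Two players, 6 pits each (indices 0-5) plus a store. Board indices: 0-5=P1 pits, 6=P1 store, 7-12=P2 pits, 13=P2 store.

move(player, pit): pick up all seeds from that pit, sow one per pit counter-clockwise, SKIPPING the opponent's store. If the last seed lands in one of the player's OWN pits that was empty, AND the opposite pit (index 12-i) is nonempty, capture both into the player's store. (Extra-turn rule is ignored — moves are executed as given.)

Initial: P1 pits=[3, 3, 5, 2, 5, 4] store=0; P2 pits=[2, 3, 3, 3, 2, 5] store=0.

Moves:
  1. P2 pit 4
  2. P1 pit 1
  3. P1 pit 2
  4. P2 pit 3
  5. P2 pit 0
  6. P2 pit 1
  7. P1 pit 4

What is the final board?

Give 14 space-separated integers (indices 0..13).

Move 1: P2 pit4 -> P1=[3,3,5,2,5,4](0) P2=[2,3,3,3,0,6](1)
Move 2: P1 pit1 -> P1=[3,0,6,3,6,4](0) P2=[2,3,3,3,0,6](1)
Move 3: P1 pit2 -> P1=[3,0,0,4,7,5](1) P2=[3,4,3,3,0,6](1)
Move 4: P2 pit3 -> P1=[3,0,0,4,7,5](1) P2=[3,4,3,0,1,7](2)
Move 5: P2 pit0 -> P1=[3,0,0,4,7,5](1) P2=[0,5,4,1,1,7](2)
Move 6: P2 pit1 -> P1=[3,0,0,4,7,5](1) P2=[0,0,5,2,2,8](3)
Move 7: P1 pit4 -> P1=[3,0,0,4,0,6](2) P2=[1,1,6,3,3,8](3)

Answer: 3 0 0 4 0 6 2 1 1 6 3 3 8 3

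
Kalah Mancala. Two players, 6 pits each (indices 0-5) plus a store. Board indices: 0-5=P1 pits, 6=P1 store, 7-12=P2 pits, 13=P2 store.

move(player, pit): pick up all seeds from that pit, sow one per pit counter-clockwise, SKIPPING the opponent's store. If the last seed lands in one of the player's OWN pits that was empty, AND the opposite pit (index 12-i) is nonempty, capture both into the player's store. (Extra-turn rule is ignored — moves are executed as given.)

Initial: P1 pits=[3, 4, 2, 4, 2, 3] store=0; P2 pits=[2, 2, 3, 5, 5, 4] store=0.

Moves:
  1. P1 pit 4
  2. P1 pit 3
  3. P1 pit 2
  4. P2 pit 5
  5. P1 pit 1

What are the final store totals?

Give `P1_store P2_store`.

Move 1: P1 pit4 -> P1=[3,4,2,4,0,4](1) P2=[2,2,3,5,5,4](0)
Move 2: P1 pit3 -> P1=[3,4,2,0,1,5](2) P2=[3,2,3,5,5,4](0)
Move 3: P1 pit2 -> P1=[3,4,0,1,2,5](2) P2=[3,2,3,5,5,4](0)
Move 4: P2 pit5 -> P1=[4,5,1,1,2,5](2) P2=[3,2,3,5,5,0](1)
Move 5: P1 pit1 -> P1=[4,0,2,2,3,6](3) P2=[3,2,3,5,5,0](1)

Answer: 3 1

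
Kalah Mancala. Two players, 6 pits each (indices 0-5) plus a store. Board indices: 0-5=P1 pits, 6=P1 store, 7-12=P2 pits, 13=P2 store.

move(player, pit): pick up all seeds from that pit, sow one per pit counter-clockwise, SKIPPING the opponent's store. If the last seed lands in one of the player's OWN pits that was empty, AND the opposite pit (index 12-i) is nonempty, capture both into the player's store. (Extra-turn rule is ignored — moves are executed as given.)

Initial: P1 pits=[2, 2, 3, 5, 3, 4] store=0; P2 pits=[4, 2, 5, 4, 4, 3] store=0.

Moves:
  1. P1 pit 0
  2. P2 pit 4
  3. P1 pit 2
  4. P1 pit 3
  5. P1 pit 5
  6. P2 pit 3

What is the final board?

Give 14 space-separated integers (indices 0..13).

Answer: 2 5 0 0 5 0 3 6 4 7 0 2 5 2

Derivation:
Move 1: P1 pit0 -> P1=[0,3,4,5,3,4](0) P2=[4,2,5,4,4,3](0)
Move 2: P2 pit4 -> P1=[1,4,4,5,3,4](0) P2=[4,2,5,4,0,4](1)
Move 3: P1 pit2 -> P1=[1,4,0,6,4,5](1) P2=[4,2,5,4,0,4](1)
Move 4: P1 pit3 -> P1=[1,4,0,0,5,6](2) P2=[5,3,6,4,0,4](1)
Move 5: P1 pit5 -> P1=[1,4,0,0,5,0](3) P2=[6,4,7,5,1,4](1)
Move 6: P2 pit3 -> P1=[2,5,0,0,5,0](3) P2=[6,4,7,0,2,5](2)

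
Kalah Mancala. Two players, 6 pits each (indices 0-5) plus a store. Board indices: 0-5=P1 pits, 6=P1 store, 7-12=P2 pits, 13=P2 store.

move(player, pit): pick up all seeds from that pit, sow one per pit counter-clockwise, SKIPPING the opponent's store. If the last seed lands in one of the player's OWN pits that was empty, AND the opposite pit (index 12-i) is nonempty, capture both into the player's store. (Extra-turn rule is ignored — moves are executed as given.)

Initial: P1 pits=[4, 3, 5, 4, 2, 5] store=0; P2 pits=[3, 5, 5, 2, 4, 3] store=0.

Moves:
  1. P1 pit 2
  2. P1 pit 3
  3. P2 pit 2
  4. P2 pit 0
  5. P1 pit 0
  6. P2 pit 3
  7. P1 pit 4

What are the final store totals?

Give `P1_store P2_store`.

Move 1: P1 pit2 -> P1=[4,3,0,5,3,6](1) P2=[4,5,5,2,4,3](0)
Move 2: P1 pit3 -> P1=[4,3,0,0,4,7](2) P2=[5,6,5,2,4,3](0)
Move 3: P2 pit2 -> P1=[5,3,0,0,4,7](2) P2=[5,6,0,3,5,4](1)
Move 4: P2 pit0 -> P1=[5,3,0,0,4,7](2) P2=[0,7,1,4,6,5](1)
Move 5: P1 pit0 -> P1=[0,4,1,1,5,8](2) P2=[0,7,1,4,6,5](1)
Move 6: P2 pit3 -> P1=[1,4,1,1,5,8](2) P2=[0,7,1,0,7,6](2)
Move 7: P1 pit4 -> P1=[1,4,1,1,0,9](3) P2=[1,8,2,0,7,6](2)

Answer: 3 2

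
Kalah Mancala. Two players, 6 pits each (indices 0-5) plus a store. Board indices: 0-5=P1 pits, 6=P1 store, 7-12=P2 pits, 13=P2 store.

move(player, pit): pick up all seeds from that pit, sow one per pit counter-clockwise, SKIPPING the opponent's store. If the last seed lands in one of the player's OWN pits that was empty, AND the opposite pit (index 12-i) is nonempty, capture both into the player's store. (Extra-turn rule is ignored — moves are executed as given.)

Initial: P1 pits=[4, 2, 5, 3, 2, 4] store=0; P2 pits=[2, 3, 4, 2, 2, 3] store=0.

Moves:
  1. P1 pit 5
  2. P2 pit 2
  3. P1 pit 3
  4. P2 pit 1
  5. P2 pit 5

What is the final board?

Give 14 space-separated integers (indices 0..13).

Move 1: P1 pit5 -> P1=[4,2,5,3,2,0](1) P2=[3,4,5,2,2,3](0)
Move 2: P2 pit2 -> P1=[5,2,5,3,2,0](1) P2=[3,4,0,3,3,4](1)
Move 3: P1 pit3 -> P1=[5,2,5,0,3,1](2) P2=[3,4,0,3,3,4](1)
Move 4: P2 pit1 -> P1=[5,2,5,0,3,1](2) P2=[3,0,1,4,4,5](1)
Move 5: P2 pit5 -> P1=[6,3,6,1,3,1](2) P2=[3,0,1,4,4,0](2)

Answer: 6 3 6 1 3 1 2 3 0 1 4 4 0 2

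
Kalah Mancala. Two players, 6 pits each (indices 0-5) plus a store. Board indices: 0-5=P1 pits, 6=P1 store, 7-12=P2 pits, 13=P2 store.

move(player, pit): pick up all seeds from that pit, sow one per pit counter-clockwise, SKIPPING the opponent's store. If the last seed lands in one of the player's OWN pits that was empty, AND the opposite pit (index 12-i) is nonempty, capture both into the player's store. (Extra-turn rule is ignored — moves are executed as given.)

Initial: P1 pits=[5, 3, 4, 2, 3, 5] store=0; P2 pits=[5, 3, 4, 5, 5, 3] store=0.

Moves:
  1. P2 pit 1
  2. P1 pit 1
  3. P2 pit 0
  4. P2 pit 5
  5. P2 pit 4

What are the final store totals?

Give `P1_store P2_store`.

Answer: 0 2

Derivation:
Move 1: P2 pit1 -> P1=[5,3,4,2,3,5](0) P2=[5,0,5,6,6,3](0)
Move 2: P1 pit1 -> P1=[5,0,5,3,4,5](0) P2=[5,0,5,6,6,3](0)
Move 3: P2 pit0 -> P1=[5,0,5,3,4,5](0) P2=[0,1,6,7,7,4](0)
Move 4: P2 pit5 -> P1=[6,1,6,3,4,5](0) P2=[0,1,6,7,7,0](1)
Move 5: P2 pit4 -> P1=[7,2,7,4,5,5](0) P2=[0,1,6,7,0,1](2)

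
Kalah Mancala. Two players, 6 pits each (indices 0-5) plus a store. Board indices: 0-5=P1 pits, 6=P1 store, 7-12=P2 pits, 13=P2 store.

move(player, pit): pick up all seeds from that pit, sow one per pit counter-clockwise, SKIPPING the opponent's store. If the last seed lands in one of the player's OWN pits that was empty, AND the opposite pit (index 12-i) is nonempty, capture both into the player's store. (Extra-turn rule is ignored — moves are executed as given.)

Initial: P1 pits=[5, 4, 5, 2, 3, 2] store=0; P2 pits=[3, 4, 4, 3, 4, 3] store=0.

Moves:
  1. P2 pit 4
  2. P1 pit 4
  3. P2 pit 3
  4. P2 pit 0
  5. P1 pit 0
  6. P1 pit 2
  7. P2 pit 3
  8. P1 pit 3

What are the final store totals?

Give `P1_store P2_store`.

Move 1: P2 pit4 -> P1=[6,5,5,2,3,2](0) P2=[3,4,4,3,0,4](1)
Move 2: P1 pit4 -> P1=[6,5,5,2,0,3](1) P2=[4,4,4,3,0,4](1)
Move 3: P2 pit3 -> P1=[6,5,5,2,0,3](1) P2=[4,4,4,0,1,5](2)
Move 4: P2 pit0 -> P1=[6,5,5,2,0,3](1) P2=[0,5,5,1,2,5](2)
Move 5: P1 pit0 -> P1=[0,6,6,3,1,4](2) P2=[0,5,5,1,2,5](2)
Move 6: P1 pit2 -> P1=[0,6,0,4,2,5](3) P2=[1,6,5,1,2,5](2)
Move 7: P2 pit3 -> P1=[0,6,0,4,2,5](3) P2=[1,6,5,0,3,5](2)
Move 8: P1 pit3 -> P1=[0,6,0,0,3,6](4) P2=[2,6,5,0,3,5](2)

Answer: 4 2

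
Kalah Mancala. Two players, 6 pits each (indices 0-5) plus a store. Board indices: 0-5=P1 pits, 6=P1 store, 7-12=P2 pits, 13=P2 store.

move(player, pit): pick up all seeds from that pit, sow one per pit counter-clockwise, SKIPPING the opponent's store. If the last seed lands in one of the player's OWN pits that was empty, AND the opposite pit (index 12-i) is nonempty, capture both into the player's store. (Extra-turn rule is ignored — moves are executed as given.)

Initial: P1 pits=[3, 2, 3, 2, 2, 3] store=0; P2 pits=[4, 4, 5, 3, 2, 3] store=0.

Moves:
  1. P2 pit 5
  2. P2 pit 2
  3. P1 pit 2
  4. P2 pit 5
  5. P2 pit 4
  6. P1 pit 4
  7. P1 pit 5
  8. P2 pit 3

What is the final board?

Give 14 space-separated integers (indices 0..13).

Answer: 7 4 0 3 0 0 2 6 5 1 0 1 2 5

Derivation:
Move 1: P2 pit5 -> P1=[4,3,3,2,2,3](0) P2=[4,4,5,3,2,0](1)
Move 2: P2 pit2 -> P1=[5,3,3,2,2,3](0) P2=[4,4,0,4,3,1](2)
Move 3: P1 pit2 -> P1=[5,3,0,3,3,4](0) P2=[4,4,0,4,3,1](2)
Move 4: P2 pit5 -> P1=[5,3,0,3,3,4](0) P2=[4,4,0,4,3,0](3)
Move 5: P2 pit4 -> P1=[6,3,0,3,3,4](0) P2=[4,4,0,4,0,1](4)
Move 6: P1 pit4 -> P1=[6,3,0,3,0,5](1) P2=[5,4,0,4,0,1](4)
Move 7: P1 pit5 -> P1=[6,3,0,3,0,0](2) P2=[6,5,1,5,0,1](4)
Move 8: P2 pit3 -> P1=[7,4,0,3,0,0](2) P2=[6,5,1,0,1,2](5)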